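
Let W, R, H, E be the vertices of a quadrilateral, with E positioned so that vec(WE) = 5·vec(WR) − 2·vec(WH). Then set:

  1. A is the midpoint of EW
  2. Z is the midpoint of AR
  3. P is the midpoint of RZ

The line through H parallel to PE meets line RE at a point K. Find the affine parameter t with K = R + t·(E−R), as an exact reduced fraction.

Choose coordinates W = (0, 0), R = (1, 0), H = (0, 1), E = (5, -2).
1. A is the midpoint of EW ⇒ A = (5/2, -1)
2. Z is the midpoint of AR ⇒ Z = (7/4, -1/2)
3. P is the midpoint of RZ ⇒ P = (11/8, -1/4)
through H parallel to PE: direction (29/8, -7/4); meets RE at K = (-29, 15)
K = R + t·(E−R) with t = -15/2

t = -15/2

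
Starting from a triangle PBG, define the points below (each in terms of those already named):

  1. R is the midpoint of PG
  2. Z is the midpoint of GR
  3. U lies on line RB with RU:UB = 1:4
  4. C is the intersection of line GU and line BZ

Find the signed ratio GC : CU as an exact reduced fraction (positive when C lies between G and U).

Work in coordinates with P = (0, 0), B = (1, 0), G = (0, 1).
1. R is the midpoint of PG ⇒ R = (0, 1/2)
2. Z is the midpoint of GR ⇒ Z = (0, 3/4)
3. U lies on line RB with RU:UB = 1:4 ⇒ U = (1/5, 2/5)
4. C is the intersection of line GU and line BZ ⇒ C = (1/9, 2/3)
C = G + t·(U−G) with t = 5/9, so GC:CU = t:(1−t) = 5/9:4/9

GC:CU = 5/4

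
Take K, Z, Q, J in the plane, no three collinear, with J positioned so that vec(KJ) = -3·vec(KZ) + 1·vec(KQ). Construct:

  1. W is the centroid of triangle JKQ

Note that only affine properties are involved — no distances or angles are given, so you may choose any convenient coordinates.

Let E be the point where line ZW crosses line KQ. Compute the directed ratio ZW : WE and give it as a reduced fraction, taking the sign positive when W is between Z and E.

ZW:WE = -2

Assign K = (0, 0), Z = (1, 0), Q = (0, 1), J = (-3, 1) — the answer is frame-independent, so this choice is without loss of generality.
1. W is the centroid of triangle JKQ ⇒ W = (-1, 2/3)
line ZW meets KQ at E = (0, 1/3)
W = Z + t·(E−Z) with t = 2, so ZW:WE = 2:-1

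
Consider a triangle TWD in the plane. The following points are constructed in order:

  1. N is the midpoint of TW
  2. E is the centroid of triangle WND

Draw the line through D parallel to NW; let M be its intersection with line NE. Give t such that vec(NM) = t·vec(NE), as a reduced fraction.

t = 3

Choose coordinates T = (0, 0), W = (1, 0), D = (0, 1).
1. N is the midpoint of TW ⇒ N = (1/2, 0)
2. E is the centroid of triangle WND ⇒ E = (1/2, 1/3)
through D parallel to NW: direction (1/2, 0); meets NE at M = (1/2, 1)
M = N + t·(E−N) with t = 3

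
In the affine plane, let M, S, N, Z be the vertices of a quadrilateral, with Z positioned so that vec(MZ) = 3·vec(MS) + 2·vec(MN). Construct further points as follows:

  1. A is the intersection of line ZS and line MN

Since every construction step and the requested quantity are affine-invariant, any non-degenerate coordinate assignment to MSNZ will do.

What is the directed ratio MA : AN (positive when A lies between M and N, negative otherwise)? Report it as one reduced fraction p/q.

MA:AN = -1/2

Set M = (0, 0), S = (1, 0), N = (0, 1), Z = (3, 2); any affine frame gives the same invariant.
1. A is the intersection of line ZS and line MN ⇒ A = (0, -1)
A = M + t·(N−M) with t = -1, so MA:AN = t:(1−t) = -1:2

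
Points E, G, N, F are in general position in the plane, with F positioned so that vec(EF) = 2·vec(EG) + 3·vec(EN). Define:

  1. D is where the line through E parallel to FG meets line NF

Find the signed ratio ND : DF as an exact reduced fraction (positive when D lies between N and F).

Work in coordinates with E = (0, 0), G = (1, 0), N = (0, 1), F = (2, 3).
1. D is where the line through E parallel to FG meets line NF ⇒ D = (1/2, 3/2)
D = N + t·(F−N) with t = 1/4, so ND:DF = t:(1−t) = 1/4:3/4

ND:DF = 1/3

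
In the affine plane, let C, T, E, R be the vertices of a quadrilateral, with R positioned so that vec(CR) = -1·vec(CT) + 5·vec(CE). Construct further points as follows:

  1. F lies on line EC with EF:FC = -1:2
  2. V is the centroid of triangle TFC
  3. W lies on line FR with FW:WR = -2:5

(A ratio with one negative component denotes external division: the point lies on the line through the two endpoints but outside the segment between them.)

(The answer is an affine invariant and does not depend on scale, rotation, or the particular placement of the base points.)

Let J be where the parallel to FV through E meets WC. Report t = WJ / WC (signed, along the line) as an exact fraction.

t = 5/8

Assign C = (0, 0), T = (1, 0), E = (0, 1), R = (-1, 5) — the answer is frame-independent, so this choice is without loss of generality.
1. F lies on line EC with EF:FC = -1:2 ⇒ F = (0, 2)
2. V is the centroid of triangle TFC ⇒ V = (1/3, 2/3)
3. W lies on line FR with FW:WR = -2:5 ⇒ W = (2/3, 0)
through E parallel to FV: direction (1/3, -4/3); meets WC at J = (1/4, 0)
J = W + t·(C−W) with t = 5/8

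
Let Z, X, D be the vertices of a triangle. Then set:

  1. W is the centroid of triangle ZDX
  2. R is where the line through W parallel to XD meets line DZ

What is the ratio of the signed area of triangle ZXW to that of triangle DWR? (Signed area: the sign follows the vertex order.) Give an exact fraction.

[ZXW]:[DWR] = -3

Assign Z = (0, 0), X = (1, 0), D = (0, 1) — the answer is frame-independent, so this choice is without loss of generality.
1. W is the centroid of triangle ZDX ⇒ W = (1/3, 1/3)
2. R is where the line through W parallel to XD meets line DZ ⇒ R = (0, 2/3)
2·[ZXW] = 1/3, 2·[DWR] = -1/9
[ZXW]:[DWR] = 1/3:-1/9 = -3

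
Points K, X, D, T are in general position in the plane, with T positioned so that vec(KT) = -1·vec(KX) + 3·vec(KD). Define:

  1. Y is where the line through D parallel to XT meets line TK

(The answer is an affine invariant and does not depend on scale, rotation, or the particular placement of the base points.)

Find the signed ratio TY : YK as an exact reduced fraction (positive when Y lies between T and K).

TY:YK = 1/2

Assign K = (0, 0), X = (1, 0), D = (0, 1), T = (-1, 3) — the answer is frame-independent, so this choice is without loss of generality.
1. Y is where the line through D parallel to XT meets line TK ⇒ Y = (-2/3, 2)
Y = T + t·(K−T) with t = 1/3, so TY:YK = t:(1−t) = 1/3:2/3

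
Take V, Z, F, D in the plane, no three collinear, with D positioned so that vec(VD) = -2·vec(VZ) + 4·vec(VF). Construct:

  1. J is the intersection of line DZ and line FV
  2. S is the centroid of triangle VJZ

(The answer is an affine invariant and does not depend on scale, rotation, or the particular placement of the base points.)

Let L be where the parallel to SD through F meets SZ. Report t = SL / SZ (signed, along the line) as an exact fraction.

Work in coordinates with V = (0, 0), Z = (1, 0), F = (0, 1), D = (-2, 4).
1. J is the intersection of line DZ and line FV ⇒ J = (0, 4/3)
2. S is the centroid of triangle VJZ ⇒ S = (1/3, 4/9)
through F parallel to SD: direction (-7/3, 32/9); meets SZ at L = (7/18, 11/27)
L = S + t·(Z−S) with t = 1/12

t = 1/12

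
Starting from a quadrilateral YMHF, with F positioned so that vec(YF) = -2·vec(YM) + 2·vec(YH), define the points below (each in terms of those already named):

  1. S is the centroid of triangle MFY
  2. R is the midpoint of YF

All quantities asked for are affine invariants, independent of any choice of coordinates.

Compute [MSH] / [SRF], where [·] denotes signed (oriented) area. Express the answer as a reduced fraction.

Work in coordinates with Y = (0, 0), M = (1, 0), H = (0, 1), F = (-2, 2).
1. S is the centroid of triangle MFY ⇒ S = (-1/3, 2/3)
2. R is the midpoint of YF ⇒ R = (-1, 1)
2·[MSH] = -2/3, 2·[SRF] = -1/3
[MSH]:[SRF] = -2/3:-1/3 = 2

[MSH]:[SRF] = 2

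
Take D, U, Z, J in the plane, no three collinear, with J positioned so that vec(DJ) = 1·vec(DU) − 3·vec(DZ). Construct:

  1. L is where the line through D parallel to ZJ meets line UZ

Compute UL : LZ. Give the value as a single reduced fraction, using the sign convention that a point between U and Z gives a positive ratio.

UL:LZ = -4

Choose coordinates D = (0, 0), U = (1, 0), Z = (0, 1), J = (1, -3).
1. L is where the line through D parallel to ZJ meets line UZ ⇒ L = (-1/3, 4/3)
L = U + t·(Z−U) with t = 4/3, so UL:LZ = t:(1−t) = 4/3:-1/3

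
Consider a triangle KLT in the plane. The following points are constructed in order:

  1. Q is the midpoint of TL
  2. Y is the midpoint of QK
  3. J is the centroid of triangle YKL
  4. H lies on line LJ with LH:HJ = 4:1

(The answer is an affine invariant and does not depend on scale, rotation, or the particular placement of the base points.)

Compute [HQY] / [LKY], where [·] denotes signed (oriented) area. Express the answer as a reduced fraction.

Assign K = (0, 0), L = (1, 0), T = (0, 1) — the answer is frame-independent, so this choice is without loss of generality.
1. Q is the midpoint of TL ⇒ Q = (1/2, 1/2)
2. Y is the midpoint of QK ⇒ Y = (1/4, 1/4)
3. J is the centroid of triangle YKL ⇒ J = (5/12, 1/12)
4. H lies on line LJ with LH:HJ = 4:1 ⇒ H = (8/15, 1/15)
2·[HQY] = 7/60, 2·[LKY] = -1/4
[HQY]:[LKY] = 7/60:-1/4 = -7/15

[HQY]:[LKY] = -7/15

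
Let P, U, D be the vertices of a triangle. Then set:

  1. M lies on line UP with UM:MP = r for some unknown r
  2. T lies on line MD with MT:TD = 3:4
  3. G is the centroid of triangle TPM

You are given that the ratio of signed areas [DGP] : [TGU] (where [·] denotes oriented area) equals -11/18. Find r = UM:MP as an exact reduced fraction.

Set P = (0, 0), U = (1, 0), D = (0, 1); any affine frame gives the same invariant.
1. With UM:MP = r, write λ = r/(r+1) so M = U + λ·(P−U); M is affine-linear in λ
2. T lies on line MD with MT:TD = 3:4 ⇒ T is an affine combination of earlier points and hence also affine-linear in λ
3. G is the centroid of triangle TPM ⇒ G is an affine combination of earlier points and hence also affine-linear in λ
Every point depending on M is an affine combination of M and λ-independent points, so each such coordinate is linear in λ; the λ² term in each signed area is a multiple of (P−U)×(P−U) = 0, so 2·[DGP] and 2·[TGU] are each linear in λ. Evaluating at λ=0 and λ=1:
  2·[DGP] = 11/21·λ − 11/21,   2·[TGU] = 1/7·λ + 1/7
So [DGP]:[TGU] = (11/21·λ − 11/21) / (1/7·λ + 1/7). Setting this equal to -11/18:
  11/21·λ − 11/21 = -11/18·(1/7·λ + 1/7)  ⇒  λ = 5/7
Then r = λ/(1−λ) = (5/7)/(2/7) = 5/2. Check: with r = 5/2, M = (2/7, 0) and [DGP]:[TGU] = -11/18 as required.

r = 5/2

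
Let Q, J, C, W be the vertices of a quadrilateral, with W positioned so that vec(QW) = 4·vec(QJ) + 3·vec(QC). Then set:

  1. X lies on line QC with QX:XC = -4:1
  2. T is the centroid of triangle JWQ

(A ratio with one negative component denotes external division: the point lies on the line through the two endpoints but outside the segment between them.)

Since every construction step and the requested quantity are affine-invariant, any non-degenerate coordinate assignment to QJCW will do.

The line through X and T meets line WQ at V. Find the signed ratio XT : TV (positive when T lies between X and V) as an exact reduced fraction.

XT:TV = -19/3

Work in coordinates with Q = (0, 0), J = (1, 0), C = (0, 1), W = (4, 3).
1. X lies on line QC with QX:XC = -4:1 ⇒ X = (0, 4/3)
2. T is the centroid of triangle JWQ ⇒ T = (5/3, 1)
line XT meets WQ at V = (80/57, 20/19)
T = X + t·(V−X) with t = 19/16, so XT:TV = 19/16:-3/16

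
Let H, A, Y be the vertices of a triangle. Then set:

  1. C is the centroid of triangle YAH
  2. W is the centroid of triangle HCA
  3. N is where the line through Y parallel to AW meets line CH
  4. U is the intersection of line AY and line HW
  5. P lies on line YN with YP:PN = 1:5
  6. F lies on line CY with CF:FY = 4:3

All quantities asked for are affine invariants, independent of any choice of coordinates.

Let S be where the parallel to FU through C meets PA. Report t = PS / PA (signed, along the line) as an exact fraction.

t = 31/19

Choose coordinates H = (0, 0), A = (1, 0), Y = (0, 1).
1. C is the centroid of triangle YAH ⇒ C = (1/3, 1/3)
2. W is the centroid of triangle HCA ⇒ W = (4/9, 1/9)
3. N is where the line through Y parallel to AW meets line CH ⇒ N = (5/6, 5/6)
4. U is the intersection of line AY and line HW ⇒ U = (4/5, 1/5)
5. P lies on line YN with YP:PN = 1:5 ⇒ P = (5/36, 35/36)
6. F lies on line CY with CF:FY = 4:3 ⇒ F = (1/7, 5/7)
through C parallel to FU: direction (23/35, -18/35); meets PA at S = (88/57, -35/57)
S = P + t·(A−P) with t = 31/19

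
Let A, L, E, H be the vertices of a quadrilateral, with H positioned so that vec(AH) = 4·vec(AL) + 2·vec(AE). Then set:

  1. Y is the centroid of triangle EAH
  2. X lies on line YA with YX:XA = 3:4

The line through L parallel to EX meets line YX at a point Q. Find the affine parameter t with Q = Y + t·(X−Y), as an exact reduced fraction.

t = 19/12

Choose coordinates A = (0, 0), L = (1, 0), E = (0, 1), H = (4, 2).
1. Y is the centroid of triangle EAH ⇒ Y = (4/3, 1)
2. X lies on line YA with YX:XA = 3:4 ⇒ X = (16/21, 4/7)
through L parallel to EX: direction (16/21, -3/7); meets YX at Q = (3/7, 9/28)
Q = Y + t·(X−Y) with t = 19/12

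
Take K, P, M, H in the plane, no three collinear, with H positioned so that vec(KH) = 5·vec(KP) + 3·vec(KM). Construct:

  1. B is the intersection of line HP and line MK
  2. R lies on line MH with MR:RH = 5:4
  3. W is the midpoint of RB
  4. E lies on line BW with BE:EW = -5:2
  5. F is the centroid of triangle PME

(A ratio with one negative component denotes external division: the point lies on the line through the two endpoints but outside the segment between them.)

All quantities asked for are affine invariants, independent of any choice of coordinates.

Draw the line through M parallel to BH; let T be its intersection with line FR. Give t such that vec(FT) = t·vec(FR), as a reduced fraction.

Work in coordinates with K = (0, 0), P = (1, 0), M = (0, 1), H = (5, 3).
1. B is the intersection of line HP and line MK ⇒ B = (0, -3/4)
2. R lies on line MH with MR:RH = 5:4 ⇒ R = (25/9, 19/9)
3. W is the midpoint of RB ⇒ W = (25/18, 49/72)
4. E lies on line BW with BE:EW = -5:2 ⇒ E = (125/54, 353/216)
5. F is the centroid of triangle PME ⇒ F = (179/162, 569/648)
through M parallel to BH: direction (5, 15/4); meets FR at T = (-145/2, -427/8)
T = F + t·(R−F) with t = -44

t = -44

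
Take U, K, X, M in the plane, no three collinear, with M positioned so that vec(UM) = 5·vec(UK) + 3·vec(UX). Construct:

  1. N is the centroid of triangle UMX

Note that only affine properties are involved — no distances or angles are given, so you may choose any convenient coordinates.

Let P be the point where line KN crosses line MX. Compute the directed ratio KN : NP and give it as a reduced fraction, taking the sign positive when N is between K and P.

Assign U = (0, 0), K = (1, 0), X = (0, 1), M = (5, 3) — the answer is frame-independent, so this choice is without loss of generality.
1. N is the centroid of triangle UMX ⇒ N = (5/3, 4/3)
line KN meets MX at P = (15/8, 7/4)
N = K + t·(P−K) with t = 16/21, so KN:NP = 16/21:5/21

KN:NP = 16/5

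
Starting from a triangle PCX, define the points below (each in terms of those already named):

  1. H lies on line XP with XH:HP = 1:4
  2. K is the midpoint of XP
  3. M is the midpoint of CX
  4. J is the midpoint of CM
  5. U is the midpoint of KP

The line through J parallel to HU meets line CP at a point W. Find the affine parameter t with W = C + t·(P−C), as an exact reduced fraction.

t = 1/4

Set P = (0, 0), C = (1, 0), X = (0, 1); any affine frame gives the same invariant.
1. H lies on line XP with XH:HP = 1:4 ⇒ H = (0, 4/5)
2. K is the midpoint of XP ⇒ K = (0, 1/2)
3. M is the midpoint of CX ⇒ M = (1/2, 1/2)
4. J is the midpoint of CM ⇒ J = (3/4, 1/4)
5. U is the midpoint of KP ⇒ U = (0, 1/4)
through J parallel to HU: direction (0, -11/20); meets CP at W = (3/4, 0)
W = C + t·(P−C) with t = 1/4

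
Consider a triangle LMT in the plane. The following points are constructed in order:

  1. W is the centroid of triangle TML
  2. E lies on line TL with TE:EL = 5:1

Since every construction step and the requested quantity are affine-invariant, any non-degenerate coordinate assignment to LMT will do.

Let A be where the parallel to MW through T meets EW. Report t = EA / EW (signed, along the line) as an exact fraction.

Set L = (0, 0), M = (1, 0), T = (0, 1); any affine frame gives the same invariant.
1. W is the centroid of triangle TML ⇒ W = (1/3, 1/3)
2. E lies on line TL with TE:EL = 5:1 ⇒ E = (0, 1/6)
through T parallel to MW: direction (-2/3, 1/3); meets EW at A = (5/6, 7/12)
A = E + t·(W−E) with t = 5/2

t = 5/2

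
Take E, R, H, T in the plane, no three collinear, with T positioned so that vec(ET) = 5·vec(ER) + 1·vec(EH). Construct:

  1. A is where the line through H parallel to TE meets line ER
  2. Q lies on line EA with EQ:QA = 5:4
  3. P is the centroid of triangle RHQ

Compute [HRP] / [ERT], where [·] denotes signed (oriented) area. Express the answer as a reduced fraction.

Assign E = (0, 0), R = (1, 0), H = (0, 1), T = (5, 1) — the answer is frame-independent, so this choice is without loss of generality.
1. A is where the line through H parallel to TE meets line ER ⇒ A = (-5, 0)
2. Q lies on line EA with EQ:QA = 5:4 ⇒ Q = (-25/9, 0)
3. P is the centroid of triangle RHQ ⇒ P = (-16/27, 1/3)
2·[HRP] = -34/27, 2·[ERT] = 1
[HRP]:[ERT] = -34/27:1 = -34/27

[HRP]:[ERT] = -34/27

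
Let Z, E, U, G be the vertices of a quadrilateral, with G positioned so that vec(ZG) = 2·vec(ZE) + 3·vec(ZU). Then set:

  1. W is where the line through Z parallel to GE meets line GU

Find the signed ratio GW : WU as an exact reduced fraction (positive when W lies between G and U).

GW:WU = 3

Work in coordinates with Z = (0, 0), E = (1, 0), U = (0, 1), G = (2, 3).
1. W is where the line through Z parallel to GE meets line GU ⇒ W = (1/2, 3/2)
W = G + t·(U−G) with t = 3/4, so GW:WU = t:(1−t) = 3/4:1/4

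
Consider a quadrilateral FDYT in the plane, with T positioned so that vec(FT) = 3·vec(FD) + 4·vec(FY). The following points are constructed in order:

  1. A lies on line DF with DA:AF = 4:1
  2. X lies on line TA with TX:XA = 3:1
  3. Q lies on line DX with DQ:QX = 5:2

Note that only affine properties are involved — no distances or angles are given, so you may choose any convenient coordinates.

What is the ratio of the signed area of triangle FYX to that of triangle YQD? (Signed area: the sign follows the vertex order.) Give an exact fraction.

[FYX]:[YQD] = 7/5

Work in coordinates with F = (0, 0), D = (1, 0), Y = (0, 1), T = (3, 4).
1. A lies on line DF with DA:AF = 4:1 ⇒ A = (1/5, 0)
2. X lies on line TA with TX:XA = 3:1 ⇒ X = (9/10, 1)
3. Q lies on line DX with DQ:QX = 5:2 ⇒ Q = (13/14, 5/7)
2·[FYX] = -9/10, 2·[YQD] = -9/14
[FYX]:[YQD] = -9/10:-9/14 = 7/5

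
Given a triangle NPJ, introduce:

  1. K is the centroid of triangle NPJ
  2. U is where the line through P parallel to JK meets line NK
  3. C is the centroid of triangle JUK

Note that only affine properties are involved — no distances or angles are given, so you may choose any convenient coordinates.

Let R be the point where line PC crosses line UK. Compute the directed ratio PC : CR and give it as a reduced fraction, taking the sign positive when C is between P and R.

Set N = (0, 0), P = (1, 0), J = (0, 1); any affine frame gives the same invariant.
1. K is the centroid of triangle NPJ ⇒ K = (1/3, 1/3)
2. U is where the line through P parallel to JK meets line NK ⇒ U = (2/3, 2/3)
3. C is the centroid of triangle JUK ⇒ C = (1/3, 2/3)
line PC meets UK at R = (1/2, 1/2)
C = P + t·(R−P) with t = 4/3, so PC:CR = 4/3:-1/3

PC:CR = -4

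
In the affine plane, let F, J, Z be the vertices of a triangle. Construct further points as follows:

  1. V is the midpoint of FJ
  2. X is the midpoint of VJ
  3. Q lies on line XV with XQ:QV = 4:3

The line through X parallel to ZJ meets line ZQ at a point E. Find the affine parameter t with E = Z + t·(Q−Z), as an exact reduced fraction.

Choose coordinates F = (0, 0), J = (1, 0), Z = (0, 1).
1. V is the midpoint of FJ ⇒ V = (1/2, 0)
2. X is the midpoint of VJ ⇒ X = (3/4, 0)
3. Q lies on line XV with XQ:QV = 4:3 ⇒ Q = (17/28, 0)
through X parallel to ZJ: direction (1, -1); meets ZQ at E = (17/44, 4/11)
E = Z + t·(Q−Z) with t = 7/11

t = 7/11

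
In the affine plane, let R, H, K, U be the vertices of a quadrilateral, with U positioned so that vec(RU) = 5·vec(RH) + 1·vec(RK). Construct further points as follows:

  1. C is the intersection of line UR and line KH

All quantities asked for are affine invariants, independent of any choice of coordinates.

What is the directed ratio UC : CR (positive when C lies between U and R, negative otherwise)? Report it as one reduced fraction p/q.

Work in coordinates with R = (0, 0), H = (1, 0), K = (0, 1), U = (5, 1).
1. C is the intersection of line UR and line KH ⇒ C = (5/6, 1/6)
C = U + t·(R−U) with t = 5/6, so UC:CR = t:(1−t) = 5/6:1/6

UC:CR = 5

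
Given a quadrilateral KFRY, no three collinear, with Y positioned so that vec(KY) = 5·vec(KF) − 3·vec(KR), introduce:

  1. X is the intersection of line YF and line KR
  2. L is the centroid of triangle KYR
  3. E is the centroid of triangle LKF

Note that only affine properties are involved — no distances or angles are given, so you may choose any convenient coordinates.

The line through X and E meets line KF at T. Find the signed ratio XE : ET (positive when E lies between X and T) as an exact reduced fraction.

XE:ET = -35/8

Assign K = (0, 0), F = (1, 0), R = (0, 1), Y = (5, -3) — the answer is frame-independent, so this choice is without loss of generality.
1. X is the intersection of line YF and line KR ⇒ X = (0, 3/4)
2. L is the centroid of triangle KYR ⇒ L = (5/3, -2/3)
3. E is the centroid of triangle LKF ⇒ E = (8/9, -2/9)
line XE meets KF at T = (24/35, 0)
E = X + t·(T−X) with t = 35/27, so XE:ET = 35/27:-8/27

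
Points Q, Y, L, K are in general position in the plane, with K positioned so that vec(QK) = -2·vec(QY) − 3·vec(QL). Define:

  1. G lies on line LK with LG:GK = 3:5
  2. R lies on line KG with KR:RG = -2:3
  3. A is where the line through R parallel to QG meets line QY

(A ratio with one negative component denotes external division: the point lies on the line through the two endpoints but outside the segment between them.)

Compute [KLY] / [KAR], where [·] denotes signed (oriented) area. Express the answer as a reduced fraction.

Choose coordinates Q = (0, 0), Y = (1, 0), L = (0, 1), K = (-2, -3).
1. G lies on line LK with LG:GK = 3:5 ⇒ G = (-3/4, -1/2)
2. R lies on line KG with KR:RG = -2:3 ⇒ R = (-9/2, -8)
3. A is where the line through R parallel to QG meets line QY ⇒ A = (15/2, 0)
2·[KLY] = -6, 2·[KAR] = -40
[KLY]:[KAR] = -6:-40 = 3/20

[KLY]:[KAR] = 3/20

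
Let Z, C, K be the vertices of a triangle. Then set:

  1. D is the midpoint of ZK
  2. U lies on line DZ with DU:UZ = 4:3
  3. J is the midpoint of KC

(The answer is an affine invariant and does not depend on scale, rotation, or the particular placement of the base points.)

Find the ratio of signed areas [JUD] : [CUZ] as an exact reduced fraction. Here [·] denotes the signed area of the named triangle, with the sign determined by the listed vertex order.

Assign Z = (0, 0), C = (1, 0), K = (0, 1) — the answer is frame-independent, so this choice is without loss of generality.
1. D is the midpoint of ZK ⇒ D = (0, 1/2)
2. U lies on line DZ with DU:UZ = 4:3 ⇒ U = (0, 3/14)
3. J is the midpoint of KC ⇒ J = (1/2, 1/2)
2·[JUD] = -1/7, 2·[CUZ] = 3/14
[JUD]:[CUZ] = -1/7:3/14 = -2/3

[JUD]:[CUZ] = -2/3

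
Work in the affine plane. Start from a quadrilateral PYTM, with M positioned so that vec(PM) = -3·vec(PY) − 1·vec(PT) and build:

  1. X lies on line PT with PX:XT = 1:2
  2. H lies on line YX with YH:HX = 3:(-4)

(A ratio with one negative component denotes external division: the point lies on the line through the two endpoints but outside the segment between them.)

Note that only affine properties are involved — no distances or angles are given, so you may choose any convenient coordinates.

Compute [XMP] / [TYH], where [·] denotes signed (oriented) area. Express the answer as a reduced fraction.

[XMP]:[TYH] = 1/2

Set P = (0, 0), Y = (1, 0), T = (0, 1), M = (-3, -1); any affine frame gives the same invariant.
1. X lies on line PT with PX:XT = 1:2 ⇒ X = (0, 1/3)
2. H lies on line YX with YH:HX = 3:(-4) ⇒ H = (4, -1)
2·[XMP] = 1, 2·[TYH] = 2
[XMP]:[TYH] = 1:2 = 1/2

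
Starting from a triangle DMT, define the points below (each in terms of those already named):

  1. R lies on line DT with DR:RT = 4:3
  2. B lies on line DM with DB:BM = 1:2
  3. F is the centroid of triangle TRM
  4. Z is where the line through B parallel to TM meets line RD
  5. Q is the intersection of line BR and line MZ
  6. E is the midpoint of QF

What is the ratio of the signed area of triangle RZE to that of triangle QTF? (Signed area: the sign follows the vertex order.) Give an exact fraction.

[RZE]:[QTF] = -110/291

Work in coordinates with D = (0, 0), M = (1, 0), T = (0, 1).
1. R lies on line DT with DR:RT = 4:3 ⇒ R = (0, 4/7)
2. B lies on line DM with DB:BM = 1:2 ⇒ B = (1/3, 0)
3. F is the centroid of triangle TRM ⇒ F = (1/3, 11/21)
4. Z is where the line through B parallel to TM meets line RD ⇒ Z = (0, 1/3)
5. Q is the intersection of line BR and line MZ ⇒ Q = (5/29, 8/29)
6. E is the midpoint of QF ⇒ E = (22/87, 487/1218)
2·[RZE] = 110/1827, 2·[QTF] = -97/609
[RZE]:[QTF] = 110/1827:-97/609 = -110/291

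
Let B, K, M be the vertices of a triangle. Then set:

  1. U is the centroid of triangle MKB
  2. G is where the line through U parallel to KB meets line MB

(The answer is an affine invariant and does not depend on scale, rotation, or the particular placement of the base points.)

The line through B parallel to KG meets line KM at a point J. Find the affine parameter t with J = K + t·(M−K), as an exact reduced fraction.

Assign B = (0, 0), K = (1, 0), M = (0, 1) — the answer is frame-independent, so this choice is without loss of generality.
1. U is the centroid of triangle MKB ⇒ U = (1/3, 1/3)
2. G is where the line through U parallel to KB meets line MB ⇒ G = (0, 1/3)
through B parallel to KG: direction (-1, 1/3); meets KM at J = (3/2, -1/2)
J = K + t·(M−K) with t = -1/2

t = -1/2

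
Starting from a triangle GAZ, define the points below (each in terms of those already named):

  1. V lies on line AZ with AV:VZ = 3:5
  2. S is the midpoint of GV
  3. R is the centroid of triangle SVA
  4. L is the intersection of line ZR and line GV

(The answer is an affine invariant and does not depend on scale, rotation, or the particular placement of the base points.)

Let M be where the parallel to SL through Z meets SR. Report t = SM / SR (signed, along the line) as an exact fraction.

t = -5

Choose coordinates G = (0, 0), A = (1, 0), Z = (0, 1).
1. V lies on line AZ with AV:VZ = 3:5 ⇒ V = (5/8, 3/8)
2. S is the midpoint of GV ⇒ S = (5/16, 3/16)
3. R is the centroid of triangle SVA ⇒ R = (31/48, 3/16)
4. L is the intersection of line ZR and line GV ⇒ L = (155/288, 31/96)
through Z parallel to SL: direction (65/288, 13/96); meets SR at M = (-65/48, 3/16)
M = S + t·(R−S) with t = -5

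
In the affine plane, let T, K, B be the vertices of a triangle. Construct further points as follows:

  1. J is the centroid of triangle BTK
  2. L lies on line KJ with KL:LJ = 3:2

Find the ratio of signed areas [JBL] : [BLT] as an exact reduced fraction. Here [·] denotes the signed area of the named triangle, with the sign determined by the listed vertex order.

[JBL]:[BLT] = 2/9

Set T = (0, 0), K = (1, 0), B = (0, 1); any affine frame gives the same invariant.
1. J is the centroid of triangle BTK ⇒ J = (1/3, 1/3)
2. L lies on line KJ with KL:LJ = 3:2 ⇒ L = (3/5, 1/5)
2·[JBL] = -2/15, 2·[BLT] = -3/5
[JBL]:[BLT] = -2/15:-3/5 = 2/9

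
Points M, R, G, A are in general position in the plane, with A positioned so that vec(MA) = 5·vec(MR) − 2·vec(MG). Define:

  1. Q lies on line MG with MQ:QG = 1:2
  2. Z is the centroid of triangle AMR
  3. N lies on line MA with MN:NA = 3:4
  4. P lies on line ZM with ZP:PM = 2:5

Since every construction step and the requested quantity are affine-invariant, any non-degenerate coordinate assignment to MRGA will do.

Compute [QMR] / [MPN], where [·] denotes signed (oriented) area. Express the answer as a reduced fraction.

[QMR]:[MPN] = -49/30

Choose coordinates M = (0, 0), R = (1, 0), G = (0, 1), A = (5, -2).
1. Q lies on line MG with MQ:QG = 1:2 ⇒ Q = (0, 1/3)
2. Z is the centroid of triangle AMR ⇒ Z = (2, -2/3)
3. N lies on line MA with MN:NA = 3:4 ⇒ N = (15/7, -6/7)
4. P lies on line ZM with ZP:PM = 2:5 ⇒ P = (10/7, -10/21)
2·[QMR] = 1/3, 2·[MPN] = -10/49
[QMR]:[MPN] = 1/3:-10/49 = -49/30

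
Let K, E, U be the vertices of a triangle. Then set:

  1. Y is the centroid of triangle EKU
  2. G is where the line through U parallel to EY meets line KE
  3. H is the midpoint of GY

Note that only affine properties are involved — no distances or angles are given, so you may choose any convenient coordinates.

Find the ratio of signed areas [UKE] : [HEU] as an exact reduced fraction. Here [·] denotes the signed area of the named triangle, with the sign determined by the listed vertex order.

[UKE]:[HEU] = -3

Choose coordinates K = (0, 0), E = (1, 0), U = (0, 1).
1. Y is the centroid of triangle EKU ⇒ Y = (1/3, 1/3)
2. G is where the line through U parallel to EY meets line KE ⇒ G = (2, 0)
3. H is the midpoint of GY ⇒ H = (7/6, 1/6)
2·[UKE] = 1, 2·[HEU] = -1/3
[UKE]:[HEU] = 1:-1/3 = -3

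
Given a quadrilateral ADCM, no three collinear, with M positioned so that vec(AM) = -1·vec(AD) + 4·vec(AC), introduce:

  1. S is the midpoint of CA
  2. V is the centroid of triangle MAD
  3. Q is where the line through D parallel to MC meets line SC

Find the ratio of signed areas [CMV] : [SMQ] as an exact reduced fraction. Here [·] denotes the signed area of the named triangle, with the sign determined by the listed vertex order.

Set A = (0, 0), D = (1, 0), C = (0, 1), M = (-1, 4); any affine frame gives the same invariant.
1. S is the midpoint of CA ⇒ S = (0, 1/2)
2. V is the centroid of triangle MAD ⇒ V = (0, 4/3)
3. Q is where the line through D parallel to MC meets line SC ⇒ Q = (0, 3)
2·[CMV] = -1/3, 2·[SMQ] = -5/2
[CMV]:[SMQ] = -1/3:-5/2 = 2/15

[CMV]:[SMQ] = 2/15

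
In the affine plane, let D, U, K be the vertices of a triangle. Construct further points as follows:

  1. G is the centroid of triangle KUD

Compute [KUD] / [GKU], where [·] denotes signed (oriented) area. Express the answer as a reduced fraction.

Assign D = (0, 0), U = (1, 0), K = (0, 1) — the answer is frame-independent, so this choice is without loss of generality.
1. G is the centroid of triangle KUD ⇒ G = (1/3, 1/3)
2·[KUD] = -1, 2·[GKU] = -1/3
[KUD]:[GKU] = -1:-1/3 = 3

[KUD]:[GKU] = 3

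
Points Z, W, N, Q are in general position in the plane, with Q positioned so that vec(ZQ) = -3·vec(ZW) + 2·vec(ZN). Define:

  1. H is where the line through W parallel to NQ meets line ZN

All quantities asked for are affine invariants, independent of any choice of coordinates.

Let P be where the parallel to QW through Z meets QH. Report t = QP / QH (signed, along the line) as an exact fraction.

t = 3

Set Z = (0, 0), W = (1, 0), N = (0, 1), Q = (-3, 2); any affine frame gives the same invariant.
1. H is where the line through W parallel to NQ meets line ZN ⇒ H = (0, 1/3)
through Z parallel to QW: direction (4, -2); meets QH at P = (6, -3)
P = Q + t·(H−Q) with t = 3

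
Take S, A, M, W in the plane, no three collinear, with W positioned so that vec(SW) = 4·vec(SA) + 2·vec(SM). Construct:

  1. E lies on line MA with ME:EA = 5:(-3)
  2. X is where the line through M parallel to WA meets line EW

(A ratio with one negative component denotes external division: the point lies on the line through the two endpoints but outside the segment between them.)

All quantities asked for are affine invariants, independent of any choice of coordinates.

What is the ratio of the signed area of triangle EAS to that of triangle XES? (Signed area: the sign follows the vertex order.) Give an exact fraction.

Choose coordinates S = (0, 0), A = (1, 0), M = (0, 1), W = (4, 2).
1. E lies on line MA with ME:EA = 5:(-3) ⇒ E = (5/2, -3/2)
2. X is where the line through M parallel to WA meets line EW ⇒ X = (5, 13/3)
2·[EAS] = 3/2, 2·[XES] = -55/3
[EAS]:[XES] = 3/2:-55/3 = -9/110

[EAS]:[XES] = -9/110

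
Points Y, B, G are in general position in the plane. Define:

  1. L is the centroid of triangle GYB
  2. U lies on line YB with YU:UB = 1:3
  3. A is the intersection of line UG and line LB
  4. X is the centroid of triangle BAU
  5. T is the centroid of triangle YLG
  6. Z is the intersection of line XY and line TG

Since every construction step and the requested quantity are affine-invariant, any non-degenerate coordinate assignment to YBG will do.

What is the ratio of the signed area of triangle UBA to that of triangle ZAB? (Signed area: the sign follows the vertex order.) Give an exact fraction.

Assign Y = (0, 0), B = (1, 0), G = (0, 1) — the answer is frame-independent, so this choice is without loss of generality.
1. L is the centroid of triangle GYB ⇒ L = (1/3, 1/3)
2. U lies on line YB with YU:UB = 1:3 ⇒ U = (1/4, 0)
3. A is the intersection of line UG and line LB ⇒ A = (1/7, 3/7)
4. X is the centroid of triangle BAU ⇒ X = (13/28, 1/7)
5. T is the centroid of triangle YLG ⇒ T = (1/9, 4/9)
6. Z is the intersection of line XY and line TG ⇒ Z = (13/69, 4/69)
2·[UBA] = 9/28, 2·[ZAB] = -48/161
[UBA]:[ZAB] = 9/28:-48/161 = -69/64

[UBA]:[ZAB] = -69/64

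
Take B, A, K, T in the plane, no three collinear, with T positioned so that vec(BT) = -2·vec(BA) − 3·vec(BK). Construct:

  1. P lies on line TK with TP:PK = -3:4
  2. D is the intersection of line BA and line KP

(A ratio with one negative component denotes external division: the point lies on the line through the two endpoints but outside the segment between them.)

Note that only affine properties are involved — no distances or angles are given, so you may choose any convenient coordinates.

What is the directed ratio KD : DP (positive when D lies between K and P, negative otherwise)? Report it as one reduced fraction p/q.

KD:DP = 1/15

Assign B = (0, 0), A = (1, 0), K = (0, 1), T = (-2, -3) — the answer is frame-independent, so this choice is without loss of generality.
1. P lies on line TK with TP:PK = -3:4 ⇒ P = (-8, -15)
2. D is the intersection of line BA and line KP ⇒ D = (-1/2, 0)
D = K + t·(P−K) with t = 1/16, so KD:DP = t:(1−t) = 1/16:15/16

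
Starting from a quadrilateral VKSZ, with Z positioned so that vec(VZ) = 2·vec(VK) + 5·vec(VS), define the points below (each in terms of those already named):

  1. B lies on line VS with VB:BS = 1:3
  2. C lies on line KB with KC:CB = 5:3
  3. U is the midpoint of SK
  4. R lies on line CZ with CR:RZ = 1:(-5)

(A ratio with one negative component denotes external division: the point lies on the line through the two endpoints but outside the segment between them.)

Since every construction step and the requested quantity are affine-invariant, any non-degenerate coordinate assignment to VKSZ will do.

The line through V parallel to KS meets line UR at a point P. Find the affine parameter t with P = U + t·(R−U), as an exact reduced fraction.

t = 128/267

Work in coordinates with V = (0, 0), K = (1, 0), S = (0, 1), Z = (2, 5).
1. B lies on line VS with VB:BS = 1:3 ⇒ B = (0, 1/4)
2. C lies on line KB with KC:CB = 5:3 ⇒ C = (3/8, 5/32)
3. U is the midpoint of SK ⇒ U = (1/2, 1/2)
4. R lies on line CZ with CR:RZ = 1:(-5) ⇒ R = (-1/32, -135/128)
through V parallel to KS: direction (-1, 1); meets UR at P = (131/534, -131/534)
P = U + t·(R−U) with t = 128/267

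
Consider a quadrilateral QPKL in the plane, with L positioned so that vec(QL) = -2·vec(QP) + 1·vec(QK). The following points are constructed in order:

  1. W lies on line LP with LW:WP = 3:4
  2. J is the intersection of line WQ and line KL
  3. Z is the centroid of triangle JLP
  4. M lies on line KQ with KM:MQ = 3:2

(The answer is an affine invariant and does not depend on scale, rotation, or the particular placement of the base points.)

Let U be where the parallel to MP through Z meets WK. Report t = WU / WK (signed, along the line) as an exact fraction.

Assign Q = (0, 0), P = (1, 0), K = (0, 1), L = (-2, 1) — the answer is frame-independent, so this choice is without loss of generality.
1. W lies on line LP with LW:WP = 3:4 ⇒ W = (-5/7, 4/7)
2. J is the intersection of line WQ and line KL ⇒ J = (-5/4, 1)
3. Z is the centroid of triangle JLP ⇒ Z = (-3/4, 2/3)
4. M lies on line KQ with KM:MQ = 3:2 ⇒ M = (0, 2/5)
through Z parallel to MP: direction (1, -2/5); meets WK at U = (-19/30, 31/50)
U = W + t·(K−W) with t = 17/150

t = 17/150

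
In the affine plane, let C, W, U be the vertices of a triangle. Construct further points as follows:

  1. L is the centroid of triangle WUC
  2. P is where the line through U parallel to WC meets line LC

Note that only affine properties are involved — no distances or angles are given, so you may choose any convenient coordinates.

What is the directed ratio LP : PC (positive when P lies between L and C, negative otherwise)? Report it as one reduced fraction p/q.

LP:PC = -2/3

Work in coordinates with C = (0, 0), W = (1, 0), U = (0, 1).
1. L is the centroid of triangle WUC ⇒ L = (1/3, 1/3)
2. P is where the line through U parallel to WC meets line LC ⇒ P = (1, 1)
P = L + t·(C−L) with t = -2, so LP:PC = t:(1−t) = -2:3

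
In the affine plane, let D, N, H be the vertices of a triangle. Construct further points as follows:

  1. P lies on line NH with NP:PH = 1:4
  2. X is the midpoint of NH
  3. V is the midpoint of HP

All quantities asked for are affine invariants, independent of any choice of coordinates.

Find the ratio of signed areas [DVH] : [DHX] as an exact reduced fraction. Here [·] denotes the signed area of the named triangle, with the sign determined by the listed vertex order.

[DVH]:[DHX] = -4/5

Choose coordinates D = (0, 0), N = (1, 0), H = (0, 1).
1. P lies on line NH with NP:PH = 1:4 ⇒ P = (4/5, 1/5)
2. X is the midpoint of NH ⇒ X = (1/2, 1/2)
3. V is the midpoint of HP ⇒ V = (2/5, 3/5)
2·[DVH] = 2/5, 2·[DHX] = -1/2
[DVH]:[DHX] = 2/5:-1/2 = -4/5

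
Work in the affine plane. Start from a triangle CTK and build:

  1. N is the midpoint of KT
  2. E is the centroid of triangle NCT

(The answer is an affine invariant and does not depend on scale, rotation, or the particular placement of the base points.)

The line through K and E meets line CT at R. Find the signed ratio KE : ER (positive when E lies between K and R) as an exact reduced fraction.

Assign C = (0, 0), T = (1, 0), K = (0, 1) — the answer is frame-independent, so this choice is without loss of generality.
1. N is the midpoint of KT ⇒ N = (1/2, 1/2)
2. E is the centroid of triangle NCT ⇒ E = (1/2, 1/6)
line KE meets CT at R = (3/5, 0)
E = K + t·(R−K) with t = 5/6, so KE:ER = 5/6:1/6

KE:ER = 5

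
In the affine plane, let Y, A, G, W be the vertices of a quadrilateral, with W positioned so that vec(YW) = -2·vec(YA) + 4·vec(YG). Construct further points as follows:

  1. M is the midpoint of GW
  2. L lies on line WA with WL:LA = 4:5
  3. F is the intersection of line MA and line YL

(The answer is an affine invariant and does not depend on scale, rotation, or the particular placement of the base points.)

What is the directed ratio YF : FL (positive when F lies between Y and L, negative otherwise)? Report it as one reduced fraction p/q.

YF:FL = 9

Choose coordinates Y = (0, 0), A = (1, 0), G = (0, 1), W = (-2, 4).
1. M is the midpoint of GW ⇒ M = (-1, 5/2)
2. L lies on line WA with WL:LA = 4:5 ⇒ L = (-2/3, 20/9)
3. F is the intersection of line MA and line YL ⇒ F = (-3/5, 2)
F = Y + t·(L−Y) with t = 9/10, so YF:FL = t:(1−t) = 9/10:1/10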